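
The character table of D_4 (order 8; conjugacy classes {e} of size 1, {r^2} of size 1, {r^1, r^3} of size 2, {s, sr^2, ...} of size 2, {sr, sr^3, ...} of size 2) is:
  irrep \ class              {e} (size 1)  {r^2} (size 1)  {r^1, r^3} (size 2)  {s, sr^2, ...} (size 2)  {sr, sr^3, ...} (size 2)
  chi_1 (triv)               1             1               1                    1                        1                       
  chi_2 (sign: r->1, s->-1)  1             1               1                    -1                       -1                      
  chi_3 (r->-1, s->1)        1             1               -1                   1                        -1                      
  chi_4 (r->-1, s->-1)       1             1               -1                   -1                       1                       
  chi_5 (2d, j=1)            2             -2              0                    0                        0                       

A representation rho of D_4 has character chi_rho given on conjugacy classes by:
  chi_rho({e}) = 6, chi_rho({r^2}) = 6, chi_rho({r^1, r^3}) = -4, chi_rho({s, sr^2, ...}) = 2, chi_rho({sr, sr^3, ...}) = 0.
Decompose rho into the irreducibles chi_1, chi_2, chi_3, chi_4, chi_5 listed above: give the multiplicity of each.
Multiplicities: chi_1: 1, chi_2: 0, chi_3: 3, chi_4: 2, chi_5: 0.

Argument: Use <chi_rho, chi> = (1/|G|) sum_C |C| * chi_rho(C) * conj(chi(C)) with |G| = 8 for each irreducible chi in the table:
  <chi_rho, chi_1> = (1/8)[1*(6)*conj(1) + 1*(6)*conj(1) + 2*(-4)*conj(1) + 2*(2)*conj(1) + 2*(0)*conj(1)]
      = (1/8)[(6) + (6) + (-8) + (4) + (0)] = 8/8 = 1
  <chi_rho, chi_2> = (1/8)[1*(6)*conj(1) + 1*(6)*conj(1) + 2*(-4)*conj(1) + 2*(2)*conj(-1) + 2*(0)*conj(-1)]
      = (1/8)[(6) + (6) + (-8) + (-4) + (0)] = 0/8 = 0
  <chi_rho, chi_3> = (1/8)[1*(6)*conj(1) + 1*(6)*conj(1) + 2*(-4)*conj(-1) + 2*(2)*conj(1) + 2*(0)*conj(-1)]
      = (1/8)[(6) + (6) + (8) + (4) + (0)] = 24/8 = 3
  <chi_rho, chi_4> = (1/8)[1*(6)*conj(1) + 1*(6)*conj(1) + 2*(-4)*conj(-1) + 2*(2)*conj(-1) + 2*(0)*conj(1)]
      = (1/8)[(6) + (6) + (8) + (-4) + (0)] = 16/8 = 2
  <chi_rho, chi_5> = (1/8)[1*(6)*conj(2) + 1*(6)*conj(-2) + 2*(-4)*conj(0) + 2*(2)*conj(0) + 2*(0)*conj(0)]
      = (1/8)[(12) + (-12) + (0) + (0) + (0)] = 0/8 = 0
Dimension check: dim(rho) = sum (mult * dim) = 1*1 + 0*1 + 3*1 + 2*1 + 0*2 = 6 = chi_rho(e) = 6.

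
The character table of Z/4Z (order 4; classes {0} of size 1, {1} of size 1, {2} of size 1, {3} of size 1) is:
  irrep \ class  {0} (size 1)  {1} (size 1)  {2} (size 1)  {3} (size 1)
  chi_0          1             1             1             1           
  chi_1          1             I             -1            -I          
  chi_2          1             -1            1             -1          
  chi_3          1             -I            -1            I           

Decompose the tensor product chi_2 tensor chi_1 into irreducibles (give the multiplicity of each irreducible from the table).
chi_2 tensor chi_1 = chi_3 (all other irreducibles have multiplicity 0).

Argument: The character of a tensor product is the pointwise product (chi_2 * chi_1)(C) = chi_2(C) * chi_1(C):
  {0}: (1)*(1), {1}: (-1)*(I), {2}: (1)*(-1), {3}: (-1)*(-I)
so (chi_2 * chi_1) takes values
  {0} -> 1, {1} -> -I, {2} -> -1, {3} -> I.
Now take the inner product of this character with each irreducible chi from the table, <chi_2*chi_1, chi> = (1/4) sum_C |C| (chi_2*chi_1)(C) conj(chi(C)):
  <chi_2*chi_1, chi_0> = (1/4)[1*(1)*conj(1) + 1*(-I)*conj(1) + 1*(-1)*conj(1) + 1*(I)*conj(1)]
      = (1/4)[(1) + (-I) + (-1) + (I)] = 0/4 = 0
  <chi_2*chi_1, chi_1> = (1/4)[1*(1)*conj(1) + 1*(-I)*conj(I) + 1*(-1)*conj(-1) + 1*(I)*conj(-I)]
      = (1/4)[(1) + (-1) + (1) + (-1)] = 0/4 = 0
  <chi_2*chi_1, chi_2> = (1/4)[1*(1)*conj(1) + 1*(-I)*conj(-1) + 1*(-1)*conj(1) + 1*(I)*conj(-1)]
      = (1/4)[(1) + (I) + (-1) + (-I)] = 0/4 = 0
  <chi_2*chi_1, chi_3> = (1/4)[1*(1)*conj(1) + 1*(-I)*conj(-I) + 1*(-1)*conj(-1) + 1*(I)*conj(I)]
      = (1/4)[(1) + (1) + (1) + (1)] = 4/4 = 1
(Exp terms are combined using exp(i*s)*conj(exp(i*t)) = exp(i*(s-t)), and sums of them are collapsed using the identity that for every m > 1 the m distinct m-th roots of unity sum to 0, e.g. 1 + exp(2*I*pi/3) + exp(-2*I*pi/3) = 0.)
Hence the multiplicities are chi_3: 1. Dimension check: dim(chi_2)*dim(chi_1) = 1*1 = 1 and sum (mult * dim) = 1*1 = 1.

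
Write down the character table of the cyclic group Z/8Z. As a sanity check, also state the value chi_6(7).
Character table of Z/8Z (irreps indexed chi_0,...,chi_7 with chi_k(m) = zeta_8^(k*m), zeta_8 = exp(2*pi*i/8)):
  irrep \ class  {0} (size 1)  {1} (size 1)    {2} (size 1)  {3} (size 1)    {4} (size 1)  {5} (size 1)    {6} (size 1)  {7} (size 1)  
  chi_0          1             1               1             1               1             1               1             1             
  chi_1          1             exp(I*pi/4)     I             exp(3*I*pi/4)   -1            exp(-3*I*pi/4)  -I            exp(-I*pi/4)  
  chi_2          1             I               -1            -I              1             I               -1            -I            
  chi_3          1             exp(3*I*pi/4)   -I            exp(I*pi/4)     -1            exp(-I*pi/4)    I             exp(-3*I*pi/4)
  chi_4          1             -1              1             -1              1             -1              1             -1            
  chi_5          1             exp(-3*I*pi/4)  I             exp(-I*pi/4)    -1            exp(I*pi/4)     -I            exp(3*I*pi/4) 
  chi_6          1             -I              -1            I               1             -I              -1            I             
  chi_7          1             exp(-I*pi/4)    -I            exp(-3*I*pi/4)  -1            exp(3*I*pi/4)   I             exp(I*pi/4)   

Spot check: chi_6(7) = zeta_8^(6*7) = zeta_8^42 = I.

Details: Z/8Z is abelian, so all 8 irreducible complex representations are 1-dimensional. They are given by chi_k(m) = zeta_8^(k*m) for k = 0,...,7. Row orthogonality: sum_m chi_k(m) conj(chi_l(m)) = 8 * [k = l].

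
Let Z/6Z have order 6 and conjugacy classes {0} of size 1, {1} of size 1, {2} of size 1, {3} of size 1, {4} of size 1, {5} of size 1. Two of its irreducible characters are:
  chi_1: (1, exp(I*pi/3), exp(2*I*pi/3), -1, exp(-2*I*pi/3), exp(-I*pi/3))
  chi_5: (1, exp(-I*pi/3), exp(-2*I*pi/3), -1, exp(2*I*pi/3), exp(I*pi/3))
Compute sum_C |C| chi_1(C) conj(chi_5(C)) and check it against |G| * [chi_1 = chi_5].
Sum = 0; so <chi_1, chi_5> = 0 (distinct irreducibles are orthogonal).

Solution. Compute term by term over conjugacy classes (|C| * chi_1(C) * conj(chi_5(C))):
  1*(1)*conj(1) + 1*(exp(I*pi/3))*conj(exp(-I*pi/3)) + 1*(exp(2*I*pi/3))*conj(exp(-2*I*pi/3)) + 1*(-1)*conj(-1) + 1*(exp(-2*I*pi/3))*conj(exp(2*I*pi/3)) + 1*(exp(-I*pi/3))*conj(exp(I*pi/3))
  = (1) + (exp(2*I*pi/3)) + (exp(-2*I*pi/3)) + (1) + (exp(2*I*pi/3)) + (exp(-2*I*pi/3))
  = 0.
(Exp terms are combined using exp(i*s)*conj(exp(i*t)) = exp(i*(s-t)), and sums of them are collapsed using the identity that for every m > 1 the m distinct m-th roots of unity sum to 0, e.g. 1 + exp(2*I*pi/3) + exp(-2*I*pi/3) = 0.)
Dividing by |G| = 6 gives 0/6 = 0, matching the row-orthogonality relation <chi_1, chi_5> = [chi_1 = chi_5].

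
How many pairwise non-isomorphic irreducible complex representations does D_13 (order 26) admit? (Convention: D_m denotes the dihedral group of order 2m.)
8

Justification: The number of irreducible complex representations of a finite group equals its number of conjugacy classes. D_13 has 8 conjugacy classes ((n+3)/2 for n odd), so D_13 (order 26) has exactly 8 irreducible complex representations.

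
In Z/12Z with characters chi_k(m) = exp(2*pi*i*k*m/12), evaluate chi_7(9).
chi_7(9) = zeta_12^63 = I

Justification: chi_7(9) = zeta_12^(7*9) = zeta_12^63. Since zeta_12^12 = 1, this equals zeta_12^3 = exp(2*pi*i*3/12) = I.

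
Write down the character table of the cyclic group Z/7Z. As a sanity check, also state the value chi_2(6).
Character table of Z/7Z (irreps indexed chi_0,...,chi_6 with chi_k(m) = zeta_7^(k*m), zeta_7 = exp(2*pi*i/7)):
  irrep \ class  {0} (size 1)  {1} (size 1)    {2} (size 1)    {3} (size 1)    {4} (size 1)    {5} (size 1)    {6} (size 1)  
  chi_0          1             1               1               1               1               1               1             
  chi_1          1             exp(2*I*pi/7)   exp(4*I*pi/7)   exp(6*I*pi/7)   exp(-6*I*pi/7)  exp(-4*I*pi/7)  exp(-2*I*pi/7)
  chi_2          1             exp(4*I*pi/7)   exp(-6*I*pi/7)  exp(-2*I*pi/7)  exp(2*I*pi/7)   exp(6*I*pi/7)   exp(-4*I*pi/7)
  chi_3          1             exp(6*I*pi/7)   exp(-2*I*pi/7)  exp(4*I*pi/7)   exp(-4*I*pi/7)  exp(2*I*pi/7)   exp(-6*I*pi/7)
  chi_4          1             exp(-6*I*pi/7)  exp(2*I*pi/7)   exp(-4*I*pi/7)  exp(4*I*pi/7)   exp(-2*I*pi/7)  exp(6*I*pi/7) 
  chi_5          1             exp(-4*I*pi/7)  exp(6*I*pi/7)   exp(2*I*pi/7)   exp(-2*I*pi/7)  exp(-6*I*pi/7)  exp(4*I*pi/7) 
  chi_6          1             exp(-2*I*pi/7)  exp(-4*I*pi/7)  exp(-6*I*pi/7)  exp(6*I*pi/7)   exp(4*I*pi/7)   exp(2*I*pi/7) 

Spot check: chi_2(6) = zeta_7^(2*6) = zeta_7^12 = exp(-4*I*pi/7).

Argument: Z/7Z is abelian, so all 7 irreducible complex representations are 1-dimensional. They are given by chi_k(m) = zeta_7^(k*m) for k = 0,...,6. Row orthogonality: sum_m chi_k(m) conj(chi_l(m)) = 7 * [k = l].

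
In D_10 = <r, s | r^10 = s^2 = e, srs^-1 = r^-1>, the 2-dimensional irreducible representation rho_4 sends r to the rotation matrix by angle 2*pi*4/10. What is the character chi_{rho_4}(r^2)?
chi_{rho_4}(r^2) = 2*cos(2*pi*4*2/10) = -1/2 + sqrt(5)/2

rho_4(r^2) is rotation by angle 2*pi*4*2/10, whose trace is 2*cos(2*pi*4*2/10) = -1/2 + sqrt(5)/2.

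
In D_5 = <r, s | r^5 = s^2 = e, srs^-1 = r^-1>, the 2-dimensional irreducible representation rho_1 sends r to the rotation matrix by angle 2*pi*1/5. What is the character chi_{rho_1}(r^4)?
chi_{rho_1}(r^4) = 2*cos(2*pi*1*4/5) = -1/2 + sqrt(5)/2

Working: rho_1(r^4) is rotation by angle 2*pi*1*4/5, whose trace is 2*cos(2*pi*1*4/5) = -1/2 + sqrt(5)/2.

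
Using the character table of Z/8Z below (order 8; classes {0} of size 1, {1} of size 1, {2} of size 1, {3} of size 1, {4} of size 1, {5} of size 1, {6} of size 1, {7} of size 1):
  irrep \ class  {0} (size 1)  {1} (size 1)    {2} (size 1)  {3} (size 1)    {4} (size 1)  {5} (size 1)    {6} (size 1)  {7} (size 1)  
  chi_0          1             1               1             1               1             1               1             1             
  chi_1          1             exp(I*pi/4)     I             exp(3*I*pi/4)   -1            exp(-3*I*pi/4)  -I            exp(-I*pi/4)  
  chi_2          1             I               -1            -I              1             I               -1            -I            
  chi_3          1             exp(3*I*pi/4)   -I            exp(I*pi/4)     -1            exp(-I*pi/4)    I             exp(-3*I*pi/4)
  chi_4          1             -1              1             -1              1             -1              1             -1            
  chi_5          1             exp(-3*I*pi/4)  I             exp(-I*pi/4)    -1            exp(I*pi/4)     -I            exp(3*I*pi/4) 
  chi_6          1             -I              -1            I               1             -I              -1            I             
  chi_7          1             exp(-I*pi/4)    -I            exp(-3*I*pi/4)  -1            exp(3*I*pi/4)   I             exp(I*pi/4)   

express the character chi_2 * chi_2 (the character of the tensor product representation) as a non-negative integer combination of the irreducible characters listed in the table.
chi_2 tensor chi_2 = chi_4 (all other irreducibles have multiplicity 0).

Argument: The character of a tensor product is the pointwise product (chi_2 * chi_2)(C) = chi_2(C) * chi_2(C):
  {0}: (1)*(1), {1}: (I)*(I), {2}: (-1)*(-1), {3}: (-I)*(-I), {4}: (1)*(1), {5}: (I)*(I), {6}: (-1)*(-1), {7}: (-I)*(-I)
so (chi_2 * chi_2) takes values
  {0} -> 1, {1} -> -1, {2} -> 1, {3} -> -1, {4} -> 1, {5} -> -1, {6} -> 1, {7} -> -1.
Now take the inner product of this character with each irreducible chi from the table, <chi_2*chi_2, chi> = (1/8) sum_C |C| (chi_2*chi_2)(C) conj(chi(C)):
  <chi_2*chi_2, chi_0> = (1/8)[1*(1)*conj(1) + 1*(-1)*conj(1) + 1*(1)*conj(1) + 1*(-1)*conj(1) + 1*(1)*conj(1) + 1*(-1)*conj(1) + 1*(1)*conj(1) + 1*(-1)*conj(1)]
      = (1/8)[(1) + (-1) + (1) + (-1) + (1) + (-1) + (1) + (-1)] = 0/8 = 0
  <chi_2*chi_2, chi_1> = (1/8)[1*(1)*conj(1) + 1*(-1)*conj(exp(I*pi/4)) + 1*(1)*conj(I) + 1*(-1)*conj(exp(3*I*pi/4)) + 1*(1)*conj(-1) + 1*(-1)*conj(exp(-3*I*pi/4)) + 1*(1)*conj(-I) + 1*(-1)*conj(exp(-I*pi/4))]
      = (1/8)[(1) + (-exp(-I*pi/4)) + (-I) + (-exp(-3*I*pi/4)) + (-1) + (-exp(3*I*pi/4)) + (I) + (-exp(I*pi/4))] = 0/8 = 0
  <chi_2*chi_2, chi_2> = (1/8)[1*(1)*conj(1) + 1*(-1)*conj(I) + 1*(1)*conj(-1) + 1*(-1)*conj(-I) + 1*(1)*conj(1) + 1*(-1)*conj(I) + 1*(1)*conj(-1) + 1*(-1)*conj(-I)]
      = (1/8)[(1) + (I) + (-1) + (-I) + (1) + (I) + (-1) + (-I)] = 0/8 = 0
  <chi_2*chi_2, chi_3> = (1/8)[1*(1)*conj(1) + 1*(-1)*conj(exp(3*I*pi/4)) + 1*(1)*conj(-I) + 1*(-1)*conj(exp(I*pi/4)) + 1*(1)*conj(-1) + 1*(-1)*conj(exp(-I*pi/4)) + 1*(1)*conj(I) + 1*(-1)*conj(exp(-3*I*pi/4))]
      = (1/8)[(1) + (-exp(-3*I*pi/4)) + (I) + (-exp(-I*pi/4)) + (-1) + (-exp(I*pi/4)) + (-I) + (-exp(3*I*pi/4))] = 0/8 = 0
  <chi_2*chi_2, chi_4> = (1/8)[1*(1)*conj(1) + 1*(-1)*conj(-1) + 1*(1)*conj(1) + 1*(-1)*conj(-1) + 1*(1)*conj(1) + 1*(-1)*conj(-1) + 1*(1)*conj(1) + 1*(-1)*conj(-1)]
      = (1/8)[(1) + (1) + (1) + (1) + (1) + (1) + (1) + (1)] = 8/8 = 1
  <chi_2*chi_2, chi_5> = (1/8)[1*(1)*conj(1) + 1*(-1)*conj(exp(-3*I*pi/4)) + 1*(1)*conj(I) + 1*(-1)*conj(exp(-I*pi/4)) + 1*(1)*conj(-1) + 1*(-1)*conj(exp(I*pi/4)) + 1*(1)*conj(-I) + 1*(-1)*conj(exp(3*I*pi/4))]
      = (1/8)[(1) + (-exp(3*I*pi/4)) + (-I) + (-exp(I*pi/4)) + (-1) + (-exp(-I*pi/4)) + (I) + (-exp(-3*I*pi/4))] = 0/8 = 0
  <chi_2*chi_2, chi_6> = (1/8)[1*(1)*conj(1) + 1*(-1)*conj(-I) + 1*(1)*conj(-1) + 1*(-1)*conj(I) + 1*(1)*conj(1) + 1*(-1)*conj(-I) + 1*(1)*conj(-1) + 1*(-1)*conj(I)]
      = (1/8)[(1) + (-I) + (-1) + (I) + (1) + (-I) + (-1) + (I)] = 0/8 = 0
  <chi_2*chi_2, chi_7> = (1/8)[1*(1)*conj(1) + 1*(-1)*conj(exp(-I*pi/4)) + 1*(1)*conj(-I) + 1*(-1)*conj(exp(-3*I*pi/4)) + 1*(1)*conj(-1) + 1*(-1)*conj(exp(3*I*pi/4)) + 1*(1)*conj(I) + 1*(-1)*conj(exp(I*pi/4))]
      = (1/8)[(1) + (-exp(I*pi/4)) + (I) + (-exp(3*I*pi/4)) + (-1) + (-exp(-3*I*pi/4)) + (-I) + (-exp(-I*pi/4))] = 0/8 = 0
(Exp terms are combined using exp(i*s)*conj(exp(i*t)) = exp(i*(s-t)), and sums of them are collapsed using the identity that for every m > 1 the m distinct m-th roots of unity sum to 0, e.g. 1 + exp(2*I*pi/3) + exp(-2*I*pi/3) = 0.)
Hence the multiplicities are chi_4: 1. Dimension check: dim(chi_2)*dim(chi_2) = 1*1 = 1 and sum (mult * dim) = 1*1 = 1.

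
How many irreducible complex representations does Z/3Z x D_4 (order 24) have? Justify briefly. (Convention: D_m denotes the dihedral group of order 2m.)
15

Reasoning: The number of irreducible complex representations of a finite group equals its number of conjugacy classes. For a direct product, #classes(G x H) = #classes(G) * #classes(H). Z/3Z has 3 classes (abelian), D_4 has 5 classes, so 3 * 5 = 15, so Z/3Z x D_4 (order 24) has exactly 15 irreducible complex representations.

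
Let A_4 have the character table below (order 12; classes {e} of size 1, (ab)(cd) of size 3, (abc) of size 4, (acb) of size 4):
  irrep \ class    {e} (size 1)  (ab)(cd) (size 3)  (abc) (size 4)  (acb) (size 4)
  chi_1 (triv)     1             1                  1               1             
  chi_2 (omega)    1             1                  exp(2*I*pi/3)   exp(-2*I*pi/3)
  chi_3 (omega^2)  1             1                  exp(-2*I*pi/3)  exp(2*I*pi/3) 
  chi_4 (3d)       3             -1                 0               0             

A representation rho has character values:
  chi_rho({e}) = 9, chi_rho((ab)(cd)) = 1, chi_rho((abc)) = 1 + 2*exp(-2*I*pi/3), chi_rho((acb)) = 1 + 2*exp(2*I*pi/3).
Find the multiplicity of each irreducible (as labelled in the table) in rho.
Multiplicities: chi_1: 1, chi_2: 0, chi_3: 2, chi_4: 2.

Explanation: Use <chi_rho, chi> = (1/|G|) sum_C |C| * chi_rho(C) * conj(chi(C)) with |G| = 12 for each irreducible chi in the table:
  <chi_rho, chi_1> = (1/12)[1*(9)*conj(1) + 3*(1)*conj(1) + 4*(1 + 2*exp(-2*I*pi/3))*conj(1) + 4*(1 + 2*exp(2*I*pi/3))*conj(1)]
      = (1/12)[(9) + (3) + (4 + 8*exp(-2*I*pi/3)) + (4 + 8*exp(2*I*pi/3))] = 12/12 = 1
  <chi_rho, chi_2> = (1/12)[1*(9)*conj(1) + 3*(1)*conj(1) + 4*(1 + 2*exp(-2*I*pi/3))*conj(exp(2*I*pi/3)) + 4*(1 + 2*exp(2*I*pi/3))*conj(exp(-2*I*pi/3))]
      = (1/12)[(9) + (3) + (4*exp(-2*I*pi/3) + 8*exp(2*I*pi/3)) + (8*exp(-2*I*pi/3) + 4*exp(2*I*pi/3))] = 0/12 = 0
  <chi_rho, chi_3> = (1/12)[1*(9)*conj(1) + 3*(1)*conj(1) + 4*(1 + 2*exp(-2*I*pi/3))*conj(exp(-2*I*pi/3)) + 4*(1 + 2*exp(2*I*pi/3))*conj(exp(2*I*pi/3))]
      = (1/12)[(9) + (3) + (8 + 4*exp(2*I*pi/3)) + (8 + 4*exp(-2*I*pi/3))] = 24/12 = 2
  <chi_rho, chi_4> = (1/12)[1*(9)*conj(3) + 3*(1)*conj(-1) + 4*(1 + 2*exp(-2*I*pi/3))*conj(0) + 4*(1 + 2*exp(2*I*pi/3))*conj(0)]
      = (1/12)[(27) + (-3) + (0) + (0)] = 24/12 = 2
(Exp terms are combined using exp(i*s)*conj(exp(i*t)) = exp(i*(s-t)), and sums of them are collapsed using the identity that for every m > 1 the m distinct m-th roots of unity sum to 0, e.g. 1 + exp(2*I*pi/3) + exp(-2*I*pi/3) = 0.)
Dimension check: dim(rho) = sum (mult * dim) = 1*1 + 0*1 + 2*1 + 2*3 = 9 = chi_rho(e) = 9.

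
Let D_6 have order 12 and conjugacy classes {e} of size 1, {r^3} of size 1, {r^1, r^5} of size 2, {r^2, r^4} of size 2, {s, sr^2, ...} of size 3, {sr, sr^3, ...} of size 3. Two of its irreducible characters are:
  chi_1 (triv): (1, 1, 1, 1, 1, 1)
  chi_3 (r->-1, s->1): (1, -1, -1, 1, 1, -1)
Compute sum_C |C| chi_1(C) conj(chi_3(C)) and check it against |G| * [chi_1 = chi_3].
Sum = 0; so <chi_1, chi_3> = 0 (distinct irreducibles are orthogonal).

Derivation: Compute term by term over conjugacy classes (|C| * chi_1(C) * conj(chi_3(C))):
  1*(1)*conj(1) + 1*(1)*conj(-1) + 2*(1)*conj(-1) + 2*(1)*conj(1) + 3*(1)*conj(1) + 3*(1)*conj(-1)
  = (1) + (-1) + (-2) + (2) + (3) + (-3)
  = 0.
Dividing by |G| = 12 gives 0/12 = 0, matching the row-orthogonality relation <chi_1, chi_3> = [chi_1 = chi_3].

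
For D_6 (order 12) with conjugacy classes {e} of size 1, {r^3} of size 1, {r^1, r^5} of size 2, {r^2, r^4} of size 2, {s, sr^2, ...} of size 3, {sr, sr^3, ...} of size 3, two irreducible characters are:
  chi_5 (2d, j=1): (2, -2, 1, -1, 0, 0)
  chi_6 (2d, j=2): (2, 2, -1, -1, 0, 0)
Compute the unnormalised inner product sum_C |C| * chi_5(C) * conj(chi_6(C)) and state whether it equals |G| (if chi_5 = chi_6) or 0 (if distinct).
Sum = 0; so <chi_5, chi_6> = 0 (distinct irreducibles are orthogonal).

Explanation: Compute term by term over conjugacy classes (|C| * chi_5(C) * conj(chi_6(C))):
  1*(2)*conj(2) + 1*(-2)*conj(2) + 2*(1)*conj(-1) + 2*(-1)*conj(-1) + 3*(0)*conj(0) + 3*(0)*conj(0)
  = (4) + (-4) + (-2) + (2) + (0) + (0)
  = 0.
Dividing by |G| = 12 gives 0/12 = 0, matching the row-orthogonality relation <chi_5, chi_6> = [chi_5 = chi_6].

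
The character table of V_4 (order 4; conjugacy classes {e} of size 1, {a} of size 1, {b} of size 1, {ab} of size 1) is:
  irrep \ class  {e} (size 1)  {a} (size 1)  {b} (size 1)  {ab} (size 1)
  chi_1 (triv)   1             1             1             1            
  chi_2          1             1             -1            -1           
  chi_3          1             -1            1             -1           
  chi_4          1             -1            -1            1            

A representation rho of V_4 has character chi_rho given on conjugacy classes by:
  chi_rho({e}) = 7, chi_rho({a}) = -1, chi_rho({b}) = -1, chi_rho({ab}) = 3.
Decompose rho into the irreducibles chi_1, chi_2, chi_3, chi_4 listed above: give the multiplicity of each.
Multiplicities: chi_1: 2, chi_2: 1, chi_3: 1, chi_4: 3.

Explanation: Use <chi_rho, chi> = (1/|G|) sum_C |C| * chi_rho(C) * conj(chi(C)) with |G| = 4 for each irreducible chi in the table:
  <chi_rho, chi_1> = (1/4)[1*(7)*conj(1) + 1*(-1)*conj(1) + 1*(-1)*conj(1) + 1*(3)*conj(1)]
      = (1/4)[(7) + (-1) + (-1) + (3)] = 8/4 = 2
  <chi_rho, chi_2> = (1/4)[1*(7)*conj(1) + 1*(-1)*conj(1) + 1*(-1)*conj(-1) + 1*(3)*conj(-1)]
      = (1/4)[(7) + (-1) + (1) + (-3)] = 4/4 = 1
  <chi_rho, chi_3> = (1/4)[1*(7)*conj(1) + 1*(-1)*conj(-1) + 1*(-1)*conj(1) + 1*(3)*conj(-1)]
      = (1/4)[(7) + (1) + (-1) + (-3)] = 4/4 = 1
  <chi_rho, chi_4> = (1/4)[1*(7)*conj(1) + 1*(-1)*conj(-1) + 1*(-1)*conj(-1) + 1*(3)*conj(1)]
      = (1/4)[(7) + (1) + (1) + (3)] = 12/4 = 3
Dimension check: dim(rho) = sum (mult * dim) = 2*1 + 1*1 + 1*1 + 3*1 = 7 = chi_rho(e) = 7.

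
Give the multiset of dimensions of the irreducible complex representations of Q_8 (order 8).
Dimensions: 1, 1, 1, 1, 2

Working: There are 5 irreducibles (= number of conjugacy classes). Their dimensions d_i satisfy sum d_i^2 = |G| = 8: 1 + 1 + 1 + 1 + 4 = 8.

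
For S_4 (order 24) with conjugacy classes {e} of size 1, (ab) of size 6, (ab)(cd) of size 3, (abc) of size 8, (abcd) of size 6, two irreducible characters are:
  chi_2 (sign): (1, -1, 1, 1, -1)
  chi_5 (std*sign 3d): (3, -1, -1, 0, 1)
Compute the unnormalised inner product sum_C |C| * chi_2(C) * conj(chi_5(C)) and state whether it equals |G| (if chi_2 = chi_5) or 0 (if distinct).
Sum = 0; so <chi_2, chi_5> = 0 (distinct irreducibles are orthogonal).

Details: Compute term by term over conjugacy classes (|C| * chi_2(C) * conj(chi_5(C))):
  1*(1)*conj(3) + 6*(-1)*conj(-1) + 3*(1)*conj(-1) + 8*(1)*conj(0) + 6*(-1)*conj(1)
  = (3) + (6) + (-3) + (0) + (-6)
  = 0.
Dividing by |G| = 24 gives 0/24 = 0, matching the row-orthogonality relation <chi_2, chi_5> = [chi_2 = chi_5].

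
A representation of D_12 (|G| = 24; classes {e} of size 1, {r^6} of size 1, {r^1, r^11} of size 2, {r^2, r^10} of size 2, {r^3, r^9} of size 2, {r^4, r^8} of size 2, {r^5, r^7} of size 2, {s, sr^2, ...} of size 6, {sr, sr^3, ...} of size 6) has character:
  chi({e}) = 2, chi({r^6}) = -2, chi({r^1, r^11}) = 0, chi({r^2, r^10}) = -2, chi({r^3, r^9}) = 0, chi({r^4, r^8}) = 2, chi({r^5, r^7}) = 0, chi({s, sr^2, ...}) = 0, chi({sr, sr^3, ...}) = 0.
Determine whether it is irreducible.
Irreducible: <chi, chi> = 1.

<chi, chi> = (1/|G|) sum_C |C| * |chi(C)|^2 = (1/24)[1*|2|^2 + 1*|-2|^2 + 2*|0|^2 + 2*|-2|^2 + 2*|0|^2 + 2*|2|^2 + 2*|0|^2 + 6*|0|^2 + 6*|0|^2]
  = (1/24)[(4) + (4) + (0) + (8) + (0) + (8) + (0) + (0) + (0)] = 24/24 = 1.
A character is irreducible iff <chi, chi> = 1, so this representation is irreducible.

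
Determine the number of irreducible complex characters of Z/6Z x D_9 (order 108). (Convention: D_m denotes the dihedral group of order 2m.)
36

Proof sketch: The number of irreducible complex representations of a finite group equals its number of conjugacy classes. For a direct product, #classes(G x H) = #classes(G) * #classes(H). Z/6Z has 6 classes (abelian), D_9 has 6 classes, so 6 * 6 = 36, so Z/6Z x D_9 (order 108) has exactly 36 irreducible complex representations.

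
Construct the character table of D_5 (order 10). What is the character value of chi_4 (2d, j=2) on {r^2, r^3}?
Conjugacy classes: {e} of size 1, {r^1, r^4} of size 2, {r^2, r^3} of size 2, {s, sr, ..., sr^4} of size 5.
Character table:
  irrep \ class              {e} (size 1)  {r^1, r^4} (size 2)  {r^2, r^3} (size 2)  {s, sr, ..., sr^4} (size 5)
  chi_1 (triv)               1             1                    1                    1                          
  chi_2 (sign: r->1, s->-1)  1             1                    1                    -1                         
  chi_3 (2d, j=1)            2             -1/2 + sqrt(5)/2     -sqrt(5)/2 - 1/2     0                          
  chi_4 (2d, j=2)            2             -sqrt(5)/2 - 1/2     -1/2 + sqrt(5)/2     0                          

Spot check: chi_4 (2d, j=2) on {r^2, r^3} = -1/2 + sqrt(5)/2.

Argument: D_5 has order 2*5 = 10 with 4 conjugacy classes, hence 4 irreducibles. Sum of squared dims 1 + 1 + 4 + 4 = 10 = |G|. Linear characters come from the abelianisation; the 2-dimensional irreps have character r^k -> 2*cos(2*pi*j*k/5), reflections -> 0.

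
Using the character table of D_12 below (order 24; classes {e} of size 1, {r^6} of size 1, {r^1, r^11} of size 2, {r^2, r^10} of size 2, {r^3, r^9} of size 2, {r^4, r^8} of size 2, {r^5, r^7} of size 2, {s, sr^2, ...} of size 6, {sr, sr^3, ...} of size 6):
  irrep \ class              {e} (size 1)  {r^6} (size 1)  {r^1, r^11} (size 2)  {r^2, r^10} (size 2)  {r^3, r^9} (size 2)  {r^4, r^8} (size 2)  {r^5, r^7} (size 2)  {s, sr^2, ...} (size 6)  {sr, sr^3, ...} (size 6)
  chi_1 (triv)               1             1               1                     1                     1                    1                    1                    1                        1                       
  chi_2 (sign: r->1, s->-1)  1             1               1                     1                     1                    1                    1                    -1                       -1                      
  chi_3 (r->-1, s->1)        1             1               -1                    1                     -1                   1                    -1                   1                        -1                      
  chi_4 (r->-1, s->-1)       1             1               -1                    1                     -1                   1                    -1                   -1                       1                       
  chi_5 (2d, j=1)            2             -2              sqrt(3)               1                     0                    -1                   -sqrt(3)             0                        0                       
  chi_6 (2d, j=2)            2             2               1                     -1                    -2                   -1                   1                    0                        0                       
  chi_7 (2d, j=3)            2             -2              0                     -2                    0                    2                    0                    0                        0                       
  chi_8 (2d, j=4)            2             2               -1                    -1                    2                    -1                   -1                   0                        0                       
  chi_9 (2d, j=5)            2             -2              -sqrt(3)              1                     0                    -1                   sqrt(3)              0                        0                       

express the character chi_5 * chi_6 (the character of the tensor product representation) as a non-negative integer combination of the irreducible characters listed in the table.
chi_5 tensor chi_6 = chi_5 + chi_7 (all other irreducibles have multiplicity 0).

Justification: The character of a tensor product is the pointwise product (chi_5 * chi_6)(C) = chi_5(C) * chi_6(C):
  {e}: (2)*(2), {r^6}: (-2)*(2), {r^1, r^11}: (sqrt(3))*(1), {r^2, r^10}: (1)*(-1), {r^3, r^9}: (0)*(-2), {r^4, r^8}: (-1)*(-1), {r^5, r^7}: (-sqrt(3))*(1), {s, sr^2, ...}: (0)*(0), {sr, sr^3, ...}: (0)*(0)
so (chi_5 * chi_6) takes values
  {e} -> 4, {r^6} -> -4, {r^1, r^11} -> sqrt(3), {r^2, r^10} -> -1, {r^3, r^9} -> 0, {r^4, r^8} -> 1, {r^5, r^7} -> -sqrt(3), {s, sr^2, ...} -> 0, {sr, sr^3, ...} -> 0.
Now take the inner product of this character with each irreducible chi from the table, <chi_5*chi_6, chi> = (1/24) sum_C |C| (chi_5*chi_6)(C) conj(chi(C)):
  <chi_5*chi_6, chi_1> = (1/24)[1*(4)*conj(1) + 1*(-4)*conj(1) + 2*(sqrt(3))*conj(1) + 2*(-1)*conj(1) + 2*(0)*conj(1) + 2*(1)*conj(1) + 2*(-sqrt(3))*conj(1) + 6*(0)*conj(1) + 6*(0)*conj(1)]
      = (1/24)[(4) + (-4) + (2*sqrt(3)) + (-2) + (0) + (2) + (-2*sqrt(3)) + (0) + (0)] = 0/24 = 0
  <chi_5*chi_6, chi_2> = (1/24)[1*(4)*conj(1) + 1*(-4)*conj(1) + 2*(sqrt(3))*conj(1) + 2*(-1)*conj(1) + 2*(0)*conj(1) + 2*(1)*conj(1) + 2*(-sqrt(3))*conj(1) + 6*(0)*conj(-1) + 6*(0)*conj(-1)]
      = (1/24)[(4) + (-4) + (2*sqrt(3)) + (-2) + (0) + (2) + (-2*sqrt(3)) + (0) + (0)] = 0/24 = 0
  <chi_5*chi_6, chi_3> = (1/24)[1*(4)*conj(1) + 1*(-4)*conj(1) + 2*(sqrt(3))*conj(-1) + 2*(-1)*conj(1) + 2*(0)*conj(-1) + 2*(1)*conj(1) + 2*(-sqrt(3))*conj(-1) + 6*(0)*conj(1) + 6*(0)*conj(-1)]
      = (1/24)[(4) + (-4) + (-2*sqrt(3)) + (-2) + (0) + (2) + (2*sqrt(3)) + (0) + (0)] = 0/24 = 0
  <chi_5*chi_6, chi_4> = (1/24)[1*(4)*conj(1) + 1*(-4)*conj(1) + 2*(sqrt(3))*conj(-1) + 2*(-1)*conj(1) + 2*(0)*conj(-1) + 2*(1)*conj(1) + 2*(-sqrt(3))*conj(-1) + 6*(0)*conj(-1) + 6*(0)*conj(1)]
      = (1/24)[(4) + (-4) + (-2*sqrt(3)) + (-2) + (0) + (2) + (2*sqrt(3)) + (0) + (0)] = 0/24 = 0
  <chi_5*chi_6, chi_5> = (1/24)[1*(4)*conj(2) + 1*(-4)*conj(-2) + 2*(sqrt(3))*conj(sqrt(3)) + 2*(-1)*conj(1) + 2*(0)*conj(0) + 2*(1)*conj(-1) + 2*(-sqrt(3))*conj(-sqrt(3)) + 6*(0)*conj(0) + 6*(0)*conj(0)]
      = (1/24)[(8) + (8) + (6) + (-2) + (0) + (-2) + (6) + (0) + (0)] = 24/24 = 1
  <chi_5*chi_6, chi_6> = (1/24)[1*(4)*conj(2) + 1*(-4)*conj(2) + 2*(sqrt(3))*conj(1) + 2*(-1)*conj(-1) + 2*(0)*conj(-2) + 2*(1)*conj(-1) + 2*(-sqrt(3))*conj(1) + 6*(0)*conj(0) + 6*(0)*conj(0)]
      = (1/24)[(8) + (-8) + (2*sqrt(3)) + (2) + (0) + (-2) + (-2*sqrt(3)) + (0) + (0)] = 0/24 = 0
  <chi_5*chi_6, chi_7> = (1/24)[1*(4)*conj(2) + 1*(-4)*conj(-2) + 2*(sqrt(3))*conj(0) + 2*(-1)*conj(-2) + 2*(0)*conj(0) + 2*(1)*conj(2) + 2*(-sqrt(3))*conj(0) + 6*(0)*conj(0) + 6*(0)*conj(0)]
      = (1/24)[(8) + (8) + (0) + (4) + (0) + (4) + (0) + (0) + (0)] = 24/24 = 1
  <chi_5*chi_6, chi_8> = (1/24)[1*(4)*conj(2) + 1*(-4)*conj(2) + 2*(sqrt(3))*conj(-1) + 2*(-1)*conj(-1) + 2*(0)*conj(2) + 2*(1)*conj(-1) + 2*(-sqrt(3))*conj(-1) + 6*(0)*conj(0) + 6*(0)*conj(0)]
      = (1/24)[(8) + (-8) + (-2*sqrt(3)) + (2) + (0) + (-2) + (2*sqrt(3)) + (0) + (0)] = 0/24 = 0
  <chi_5*chi_6, chi_9> = (1/24)[1*(4)*conj(2) + 1*(-4)*conj(-2) + 2*(sqrt(3))*conj(-sqrt(3)) + 2*(-1)*conj(1) + 2*(0)*conj(0) + 2*(1)*conj(-1) + 2*(-sqrt(3))*conj(sqrt(3)) + 6*(0)*conj(0) + 6*(0)*conj(0)]
      = (1/24)[(8) + (8) + (-6) + (-2) + (0) + (-2) + (-6) + (0) + (0)] = 0/24 = 0
Hence the multiplicities are chi_5: 1, chi_7: 1. Dimension check: dim(chi_5)*dim(chi_6) = 2*2 = 4 and sum (mult * dim) = 1*2 + 1*2 = 4.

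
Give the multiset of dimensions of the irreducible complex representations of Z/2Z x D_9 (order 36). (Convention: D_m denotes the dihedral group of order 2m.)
Dimensions: 1, 1, 1, 1, 2, 2, 2, 2, 2, 2, 2, 2

Details: There are 12 irreducibles (= number of conjugacy classes). Their dimensions d_i satisfy sum d_i^2 = |G| = 36: 1 + 1 + 1 + 1 + 4 + 4 + 4 + 4 + 4 + 4 + 4 + 4 = 36. (For the product with Z/2Z: each of the 2 1-dim characters of Z/2Z tensors with each irrep of D_9, giving 2 copies of each D_9-dimension.)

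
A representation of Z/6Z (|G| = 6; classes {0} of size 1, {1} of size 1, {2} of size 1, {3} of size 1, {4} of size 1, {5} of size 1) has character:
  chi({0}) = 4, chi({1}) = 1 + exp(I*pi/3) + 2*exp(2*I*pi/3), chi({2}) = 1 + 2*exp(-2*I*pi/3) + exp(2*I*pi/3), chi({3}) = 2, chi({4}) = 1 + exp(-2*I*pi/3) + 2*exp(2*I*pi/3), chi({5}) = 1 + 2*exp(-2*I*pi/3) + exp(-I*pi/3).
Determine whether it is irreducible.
Not irreducible (reducible): <chi, chi> = 6 > 1.

Why: <chi, chi> = (1/|G|) sum_C |C| * |chi(C)|^2 = (1/6)[1*|4|^2 + 1*|1 + exp(I*pi/3) + 2*exp(2*I*pi/3)|^2 + 1*|1 + 2*exp(-2*I*pi/3) + exp(2*I*pi/3)|^2 + 1*|2|^2 + 1*|1 + exp(-2*I*pi/3) + 2*exp(2*I*pi/3)|^2 + 1*|1 + 2*exp(-2*I*pi/3) + exp(-I*pi/3)|^2]
  = (1/6)[(16) + (7) + (1) + (4) + (1) + (7)] = 36/6 = 6.
(Exp terms are combined using exp(i*s)*conj(exp(i*t)) = exp(i*(s-t)), and sums of them are collapsed using the identity that for every m > 1 the m distinct m-th roots of unity sum to 0, e.g. 1 + exp(2*I*pi/3) + exp(-2*I*pi/3) = 0.)
A character is irreducible iff <chi, chi> = 1, so this representation is reducible.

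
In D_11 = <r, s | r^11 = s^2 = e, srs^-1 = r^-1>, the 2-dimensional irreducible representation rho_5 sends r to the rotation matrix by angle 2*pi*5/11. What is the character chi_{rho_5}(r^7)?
chi_{rho_5}(r^7) = 2*cos(2*pi*5*7/11) = 2*cos(70*pi/11)

Why: rho_5(r^7) is rotation by angle 2*pi*5*7/11, whose trace is 2*cos(2*pi*5*7/11) = 2*cos(70*pi/11).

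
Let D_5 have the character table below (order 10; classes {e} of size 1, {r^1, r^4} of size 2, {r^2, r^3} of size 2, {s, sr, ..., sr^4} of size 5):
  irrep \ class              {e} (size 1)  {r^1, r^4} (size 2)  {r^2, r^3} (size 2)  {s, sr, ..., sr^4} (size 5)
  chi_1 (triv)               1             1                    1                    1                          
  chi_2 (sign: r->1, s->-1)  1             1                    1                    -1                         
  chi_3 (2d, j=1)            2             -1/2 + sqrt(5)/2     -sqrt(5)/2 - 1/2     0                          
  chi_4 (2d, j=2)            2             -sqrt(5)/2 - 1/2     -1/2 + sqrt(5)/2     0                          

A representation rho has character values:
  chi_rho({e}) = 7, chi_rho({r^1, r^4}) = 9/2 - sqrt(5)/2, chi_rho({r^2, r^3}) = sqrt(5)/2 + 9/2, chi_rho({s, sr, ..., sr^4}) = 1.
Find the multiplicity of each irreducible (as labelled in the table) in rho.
Multiplicities: chi_1: 3, chi_2: 2, chi_3: 0, chi_4: 1.

Derivation: Use <chi_rho, chi> = (1/|G|) sum_C |C| * chi_rho(C) * conj(chi(C)) with |G| = 10 for each irreducible chi in the table:
  <chi_rho, chi_1> = (1/10)[1*(7)*conj(1) + 2*(9/2 - sqrt(5)/2)*conj(1) + 2*(sqrt(5)/2 + 9/2)*conj(1) + 5*(1)*conj(1)]
      = (1/10)[(7) + (9 - sqrt(5)) + (sqrt(5) + 9) + (5)] = 30/10 = 3
  <chi_rho, chi_2> = (1/10)[1*(7)*conj(1) + 2*(9/2 - sqrt(5)/2)*conj(1) + 2*(sqrt(5)/2 + 9/2)*conj(1) + 5*(1)*conj(-1)]
      = (1/10)[(7) + (9 - sqrt(5)) + (sqrt(5) + 9) + (-5)] = 20/10 = 2
  <chi_rho, chi_3> = (1/10)[1*(7)*conj(2) + 2*(9/2 - sqrt(5)/2)*conj(-1/2 + sqrt(5)/2) + 2*(sqrt(5)/2 + 9/2)*conj(-sqrt(5)/2 - 1/2) + 5*(1)*conj(0)]
      = (1/10)[(14) + (-7 + 5*sqrt(5)) + (-5*sqrt(5) - 7) + (0)] = 0/10 = 0
  <chi_rho, chi_4> = (1/10)[1*(7)*conj(2) + 2*(9/2 - sqrt(5)/2)*conj(-sqrt(5)/2 - 1/2) + 2*(sqrt(5)/2 + 9/2)*conj(-1/2 + sqrt(5)/2) + 5*(1)*conj(0)]
      = (1/10)[(14) + (-4*sqrt(5) - 2) + (-2 + 4*sqrt(5)) + (0)] = 10/10 = 1
Dimension check: dim(rho) = sum (mult * dim) = 3*1 + 2*1 + 0*2 + 1*2 = 7 = chi_rho(e) = 7.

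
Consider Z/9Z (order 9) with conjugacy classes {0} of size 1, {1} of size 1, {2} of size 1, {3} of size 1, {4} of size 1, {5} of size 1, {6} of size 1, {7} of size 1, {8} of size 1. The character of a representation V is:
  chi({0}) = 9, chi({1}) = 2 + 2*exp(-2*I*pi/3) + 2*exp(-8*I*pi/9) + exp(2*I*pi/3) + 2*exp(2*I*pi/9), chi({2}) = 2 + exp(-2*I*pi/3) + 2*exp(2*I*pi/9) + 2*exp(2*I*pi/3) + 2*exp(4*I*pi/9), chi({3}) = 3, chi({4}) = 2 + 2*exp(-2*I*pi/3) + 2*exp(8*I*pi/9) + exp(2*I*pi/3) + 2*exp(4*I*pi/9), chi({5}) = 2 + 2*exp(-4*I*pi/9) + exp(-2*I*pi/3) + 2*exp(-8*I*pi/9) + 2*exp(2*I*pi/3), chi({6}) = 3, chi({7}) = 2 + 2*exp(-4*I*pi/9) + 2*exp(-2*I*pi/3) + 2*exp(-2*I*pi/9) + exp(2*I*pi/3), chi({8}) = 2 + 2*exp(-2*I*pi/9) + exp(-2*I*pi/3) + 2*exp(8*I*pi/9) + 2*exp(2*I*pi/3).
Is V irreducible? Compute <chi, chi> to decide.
Not irreducible (reducible): <chi, chi> = 17 > 1.

Working: <chi, chi> = (1/|G|) sum_C |C| * |chi(C)|^2 = (1/9)[1*|9|^2 + 1*|2 + 2*exp(-2*I*pi/3) + 2*exp(-8*I*pi/9) + exp(2*I*pi/3) + 2*exp(2*I*pi/9)|^2 + 1*|2 + exp(-2*I*pi/3) + 2*exp(2*I*pi/9) + 2*exp(2*I*pi/3) + 2*exp(4*I*pi/9)|^2 + 1*|3|^2 + 1*|2 + 2*exp(-2*I*pi/3) + 2*exp(8*I*pi/9) + exp(2*I*pi/3) + 2*exp(4*I*pi/9)|^2 + 1*|2 + 2*exp(-4*I*pi/9) + exp(-2*I*pi/3) + 2*exp(-8*I*pi/9) + 2*exp(2*I*pi/3)|^2 + 1*|3|^2 + 1*|2 + 2*exp(-4*I*pi/9) + 2*exp(-2*I*pi/3) + 2*exp(-2*I*pi/9) + exp(2*I*pi/3)|^2 + 1*|2 + 2*exp(-2*I*pi/9) + exp(-2*I*pi/3) + 2*exp(8*I*pi/9) + 2*exp(2*I*pi/3)|^2]
  = (1/9)[(81) + (17 + 8*exp(-2*I*pi/3) + 8*exp(-2*I*pi/9) + 12*exp(-8*I*pi/9) + 4*exp(-4*I*pi/9) + 4*exp(4*I*pi/9) + 12*exp(8*I*pi/9) + 8*exp(2*I*pi/9) + 8*exp(2*I*pi/3)) + (17 + 8*exp(-4*I*pi/9) + 12*exp(-2*I*pi/9) + 8*exp(-2*I*pi/3) + 4*exp(-8*I*pi/9) + 4*exp(8*I*pi/9) + 8*exp(2*I*pi/3) + 12*exp(2*I*pi/9) + 8*exp(4*I*pi/9)) + (9) + (17 + 12*exp(-4*I*pi/9) + 8*exp(-2*I*pi/3) + 8*exp(-8*I*pi/9) + 4*exp(-2*I*pi/9) + 4*exp(2*I*pi/9) + 8*exp(8*I*pi/9) + 8*exp(2*I*pi/3) + 12*exp(4*I*pi/9)) + (17 + 12*exp(-4*I*pi/9) + 8*exp(-2*I*pi/3) + 8*exp(-8*I*pi/9) + 4*exp(-2*I*pi/9) + 4*exp(2*I*pi/9) + 8*exp(8*I*pi/9) + 8*exp(2*I*pi/3) + 12*exp(4*I*pi/9)) + (9) + (17 + 8*exp(-4*I*pi/9) + 12*exp(-2*I*pi/9) + 8*exp(-2*I*pi/3) + 4*exp(-8*I*pi/9) + 4*exp(8*I*pi/9) + 8*exp(2*I*pi/3) + 12*exp(2*I*pi/9) + 8*exp(4*I*pi/9)) + (17 + 8*exp(-2*I*pi/3) + 8*exp(-2*I*pi/9) + 12*exp(-8*I*pi/9) + 4*exp(-4*I*pi/9) + 4*exp(4*I*pi/9) + 12*exp(8*I*pi/9) + 8*exp(2*I*pi/9) + 8*exp(2*I*pi/3))] = 153/9 = 17.
(Exp terms are combined using exp(i*s)*conj(exp(i*t)) = exp(i*(s-t)), and sums of them are collapsed using the identity that for every m > 1 the m distinct m-th roots of unity sum to 0, e.g. 1 + exp(2*I*pi/3) + exp(-2*I*pi/3) = 0.)
A character is irreducible iff <chi, chi> = 1, so this representation is reducible.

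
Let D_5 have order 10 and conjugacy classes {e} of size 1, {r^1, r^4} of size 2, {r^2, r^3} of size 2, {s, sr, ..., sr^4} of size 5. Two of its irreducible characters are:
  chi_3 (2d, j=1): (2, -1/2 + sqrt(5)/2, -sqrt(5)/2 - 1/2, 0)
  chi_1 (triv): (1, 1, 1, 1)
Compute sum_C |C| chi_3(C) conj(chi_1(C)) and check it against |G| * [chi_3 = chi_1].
Sum = 0; so <chi_3, chi_1> = 0 (distinct irreducibles are orthogonal).

Argument: Compute term by term over conjugacy classes (|C| * chi_3(C) * conj(chi_1(C))):
  1*(2)*conj(1) + 2*(-1/2 + sqrt(5)/2)*conj(1) + 2*(-sqrt(5)/2 - 1/2)*conj(1) + 5*(0)*conj(1)
  = (2) + (-1 + sqrt(5)) + (-sqrt(5) - 1) + (0)
  = 0.
Dividing by |G| = 10 gives 0/10 = 0, matching the row-orthogonality relation <chi_3, chi_1> = [chi_3 = chi_1].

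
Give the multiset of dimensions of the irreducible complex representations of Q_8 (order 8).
Dimensions: 1, 1, 1, 1, 2

Explanation: There are 5 irreducibles (= number of conjugacy classes). Their dimensions d_i satisfy sum d_i^2 = |G| = 8: 1 + 1 + 1 + 1 + 4 = 8.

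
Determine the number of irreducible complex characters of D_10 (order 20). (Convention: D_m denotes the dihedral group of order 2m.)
8

Reasoning: The number of irreducible complex representations of a finite group equals its number of conjugacy classes. D_10 has 8 conjugacy classes (n/2 + 3 for n even), so D_10 (order 20) has exactly 8 irreducible complex representations.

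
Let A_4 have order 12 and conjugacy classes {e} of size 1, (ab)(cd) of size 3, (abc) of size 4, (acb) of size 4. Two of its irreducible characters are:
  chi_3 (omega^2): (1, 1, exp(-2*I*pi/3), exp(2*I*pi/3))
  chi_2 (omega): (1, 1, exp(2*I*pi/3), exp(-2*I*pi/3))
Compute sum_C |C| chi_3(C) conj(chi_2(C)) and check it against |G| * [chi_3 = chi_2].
Sum = 0; so <chi_3, chi_2> = 0 (distinct irreducibles are orthogonal).

Details: Compute term by term over conjugacy classes (|C| * chi_3(C) * conj(chi_2(C))):
  1*(1)*conj(1) + 3*(1)*conj(1) + 4*(exp(-2*I*pi/3))*conj(exp(2*I*pi/3)) + 4*(exp(2*I*pi/3))*conj(exp(-2*I*pi/3))
  = (1) + (3) + (4*exp(2*I*pi/3)) + (4*exp(-2*I*pi/3))
  = 0.
(Exp terms are combined using exp(i*s)*conj(exp(i*t)) = exp(i*(s-t)), and sums of them are collapsed using the identity that for every m > 1 the m distinct m-th roots of unity sum to 0, e.g. 1 + exp(2*I*pi/3) + exp(-2*I*pi/3) = 0.)
Dividing by |G| = 12 gives 0/12 = 0, matching the row-orthogonality relation <chi_3, chi_2> = [chi_3 = chi_2].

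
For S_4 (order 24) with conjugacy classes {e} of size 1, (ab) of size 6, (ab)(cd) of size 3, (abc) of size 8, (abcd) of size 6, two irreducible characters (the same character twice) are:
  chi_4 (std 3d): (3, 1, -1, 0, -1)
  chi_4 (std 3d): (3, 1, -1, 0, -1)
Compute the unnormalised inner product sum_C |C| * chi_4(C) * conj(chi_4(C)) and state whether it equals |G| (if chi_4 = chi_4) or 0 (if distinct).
Sum = 24 = |G| = 24; so <chi_4, chi_4> = 1 (norm-1 confirms irreducibility).

Derivation: Compute term by term over conjugacy classes (|C| * chi_4(C) * conj(chi_4(C))):
  1*(3)*conj(3) + 6*(1)*conj(1) + 3*(-1)*conj(-1) + 8*(0)*conj(0) + 6*(-1)*conj(-1)
  = (9) + (6) + (3) + (0) + (6)
  = 24.
Dividing by |G| = 24 gives 24/24 = 1, matching the row-orthogonality relation <chi_4, chi_4> = [chi_4 = chi_4].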